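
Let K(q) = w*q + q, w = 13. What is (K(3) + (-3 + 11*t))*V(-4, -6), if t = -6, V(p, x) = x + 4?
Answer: 54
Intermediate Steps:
V(p, x) = 4 + x
K(q) = 14*q (K(q) = 13*q + q = 14*q)
(K(3) + (-3 + 11*t))*V(-4, -6) = (14*3 + (-3 + 11*(-6)))*(4 - 6) = (42 + (-3 - 66))*(-2) = (42 - 69)*(-2) = -27*(-2) = 54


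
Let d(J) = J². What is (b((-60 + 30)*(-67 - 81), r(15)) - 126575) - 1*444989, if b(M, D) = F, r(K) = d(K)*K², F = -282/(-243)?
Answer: -46296590/81 ≈ -5.7156e+5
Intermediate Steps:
F = 94/81 (F = -282*(-1/243) = 94/81 ≈ 1.1605)
r(K) = K⁴ (r(K) = K²*K² = K⁴)
b(M, D) = 94/81
(b((-60 + 30)*(-67 - 81), r(15)) - 126575) - 1*444989 = (94/81 - 126575) - 1*444989 = -10252481/81 - 444989 = -46296590/81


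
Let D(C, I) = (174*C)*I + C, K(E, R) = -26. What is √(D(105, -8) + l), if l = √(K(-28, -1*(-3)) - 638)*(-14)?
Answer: √(-146055 - 28*I*√166) ≈ 0.472 - 382.17*I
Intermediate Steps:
D(C, I) = C + 174*C*I (D(C, I) = 174*C*I + C = C + 174*C*I)
l = -28*I*√166 (l = √(-26 - 638)*(-14) = √(-664)*(-14) = (2*I*√166)*(-14) = -28*I*√166 ≈ -360.75*I)
√(D(105, -8) + l) = √(105*(1 + 174*(-8)) - 28*I*√166) = √(105*(1 - 1392) - 28*I*√166) = √(105*(-1391) - 28*I*√166) = √(-146055 - 28*I*√166)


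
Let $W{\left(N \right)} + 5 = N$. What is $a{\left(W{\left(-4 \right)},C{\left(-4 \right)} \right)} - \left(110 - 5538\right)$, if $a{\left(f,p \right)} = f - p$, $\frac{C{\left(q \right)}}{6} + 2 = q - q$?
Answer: $5431$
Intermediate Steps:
$W{\left(N \right)} = -5 + N$
$C{\left(q \right)} = -12$ ($C{\left(q \right)} = -12 + 6 \left(q - q\right) = -12 + 6 \cdot 0 = -12 + 0 = -12$)
$a{\left(W{\left(-4 \right)},C{\left(-4 \right)} \right)} - \left(110 - 5538\right) = \left(\left(-5 - 4\right) - -12\right) - \left(110 - 5538\right) = \left(-9 + 12\right) - \left(110 - 5538\right) = 3 - -5428 = 3 + 5428 = 5431$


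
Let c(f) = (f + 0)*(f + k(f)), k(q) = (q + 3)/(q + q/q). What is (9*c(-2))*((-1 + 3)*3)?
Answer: 324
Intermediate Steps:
k(q) = (3 + q)/(1 + q) (k(q) = (3 + q)/(q + 1) = (3 + q)/(1 + q))
c(f) = f*(f + (3 + f)/(1 + f)) (c(f) = (f + 0)*(f + (3 + f)/(1 + f)) = f*(f + (3 + f)/(1 + f)))
(9*c(-2))*((-1 + 3)*3) = (9*(-2*(3 - 2 - 2*(1 - 2))/(1 - 2)))*((-1 + 3)*3) = (9*(-2*(3 - 2 - 2*(-1))/(-1)))*(2*3) = (9*(-2*(-1)*(3 - 2 + 2)))*6 = (9*(-2*(-1)*3))*6 = (9*6)*6 = 54*6 = 324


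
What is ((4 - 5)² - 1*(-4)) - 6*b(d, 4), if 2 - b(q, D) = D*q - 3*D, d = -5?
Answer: -199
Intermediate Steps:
b(q, D) = 2 + 3*D - D*q (b(q, D) = 2 - (D*q - 3*D) = 2 - (-3*D + D*q) = 2 + (3*D - D*q) = 2 + 3*D - D*q)
((4 - 5)² - 1*(-4)) - 6*b(d, 4) = ((4 - 5)² - 1*(-4)) - 6*(2 + 3*4 - 1*4*(-5)) = ((-1)² + 4) - 6*(2 + 12 + 20) = (1 + 4) - 6*34 = 5 - 204 = -199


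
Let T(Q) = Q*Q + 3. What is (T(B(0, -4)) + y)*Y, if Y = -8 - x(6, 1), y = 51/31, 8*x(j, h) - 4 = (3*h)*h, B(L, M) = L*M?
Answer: -1278/31 ≈ -41.226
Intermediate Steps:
x(j, h) = 1/2 + 3*h**2/8 (x(j, h) = 1/2 + ((3*h)*h)/8 = 1/2 + (3*h**2)/8 = 1/2 + 3*h**2/8)
T(Q) = 3 + Q**2 (T(Q) = Q**2 + 3 = 3 + Q**2)
y = 51/31 (y = 51*(1/31) = 51/31 ≈ 1.6452)
Y = -71/8 (Y = -8 - (1/2 + (3/8)*1**2) = -8 - (1/2 + (3/8)*1) = -8 - (1/2 + 3/8) = -8 - 1*7/8 = -8 - 7/8 = -71/8 ≈ -8.8750)
(T(B(0, -4)) + y)*Y = ((3 + (0*(-4))**2) + 51/31)*(-71/8) = ((3 + 0**2) + 51/31)*(-71/8) = ((3 + 0) + 51/31)*(-71/8) = (3 + 51/31)*(-71/8) = (144/31)*(-71/8) = -1278/31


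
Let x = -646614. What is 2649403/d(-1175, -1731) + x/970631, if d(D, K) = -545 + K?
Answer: -2573064376757/2209156156 ≈ -1164.7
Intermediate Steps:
2649403/d(-1175, -1731) + x/970631 = 2649403/(-545 - 1731) - 646614/970631 = 2649403/(-2276) - 646614*1/970631 = 2649403*(-1/2276) - 646614/970631 = -2649403/2276 - 646614/970631 = -2573064376757/2209156156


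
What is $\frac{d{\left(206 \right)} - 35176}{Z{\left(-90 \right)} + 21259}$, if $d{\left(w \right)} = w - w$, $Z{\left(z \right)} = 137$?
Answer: $- \frac{8794}{5349} \approx -1.644$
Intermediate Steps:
$d{\left(w \right)} = 0$
$\frac{d{\left(206 \right)} - 35176}{Z{\left(-90 \right)} + 21259} = \frac{0 - 35176}{137 + 21259} = - \frac{35176}{21396} = \left(-35176\right) \frac{1}{21396} = - \frac{8794}{5349}$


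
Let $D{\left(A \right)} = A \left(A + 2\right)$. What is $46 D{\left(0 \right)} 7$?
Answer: $0$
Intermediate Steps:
$D{\left(A \right)} = A \left(2 + A\right)$
$46 D{\left(0 \right)} 7 = 46 \cdot 0 \left(2 + 0\right) 7 = 46 \cdot 0 \cdot 2 \cdot 7 = 46 \cdot 0 \cdot 7 = 0 \cdot 7 = 0$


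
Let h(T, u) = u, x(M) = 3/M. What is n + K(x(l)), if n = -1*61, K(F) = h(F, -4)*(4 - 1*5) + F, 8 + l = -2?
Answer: -573/10 ≈ -57.300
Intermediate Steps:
l = -10 (l = -8 - 2 = -10)
K(F) = 4 + F (K(F) = -4*(4 - 1*5) + F = -4*(4 - 5) + F = -4*(-1) + F = 4 + F)
n = -61
n + K(x(l)) = -61 + (4 + 3/(-10)) = -61 + (4 + 3*(-⅒)) = -61 + (4 - 3/10) = -61 + 37/10 = -573/10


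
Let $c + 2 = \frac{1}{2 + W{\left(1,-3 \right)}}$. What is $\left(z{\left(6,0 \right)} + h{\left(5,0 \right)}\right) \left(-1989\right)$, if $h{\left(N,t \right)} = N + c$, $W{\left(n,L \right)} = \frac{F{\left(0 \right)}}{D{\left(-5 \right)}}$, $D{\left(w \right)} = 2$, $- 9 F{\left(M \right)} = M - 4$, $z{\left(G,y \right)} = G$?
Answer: $- \frac{375921}{20} \approx -18796.0$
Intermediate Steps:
$F{\left(M \right)} = \frac{4}{9} - \frac{M}{9}$ ($F{\left(M \right)} = - \frac{M - 4}{9} = - \frac{-4 + M}{9} = \frac{4}{9} - \frac{M}{9}$)
$W{\left(n,L \right)} = \frac{2}{9}$ ($W{\left(n,L \right)} = \frac{\frac{4}{9} - 0}{2} = \left(\frac{4}{9} + 0\right) \frac{1}{2} = \frac{4}{9} \cdot \frac{1}{2} = \frac{2}{9}$)
$c = - \frac{31}{20}$ ($c = -2 + \frac{1}{2 + \frac{2}{9}} = -2 + \frac{1}{\frac{20}{9}} = -2 + \frac{9}{20} = - \frac{31}{20} \approx -1.55$)
$h{\left(N,t \right)} = - \frac{31}{20} + N$ ($h{\left(N,t \right)} = N - \frac{31}{20} = - \frac{31}{20} + N$)
$\left(z{\left(6,0 \right)} + h{\left(5,0 \right)}\right) \left(-1989\right) = \left(6 + \left(- \frac{31}{20} + 5\right)\right) \left(-1989\right) = \left(6 + \frac{69}{20}\right) \left(-1989\right) = \frac{189}{20} \left(-1989\right) = - \frac{375921}{20}$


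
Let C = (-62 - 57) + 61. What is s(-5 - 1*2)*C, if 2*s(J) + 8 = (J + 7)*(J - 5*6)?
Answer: 232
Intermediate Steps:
C = -58 (C = -119 + 61 = -58)
s(J) = -4 + (-30 + J)*(7 + J)/2 (s(J) = -4 + ((J + 7)*(J - 5*6))/2 = -4 + ((7 + J)*(J - 30))/2 = -4 + ((7 + J)*(-30 + J))/2 = -4 + ((-30 + J)*(7 + J))/2 = -4 + (-30 + J)*(7 + J)/2)
s(-5 - 1*2)*C = (-109 + (-5 - 1*2)²/2 - 23*(-5 - 1*2)/2)*(-58) = (-109 + (-5 - 2)²/2 - 23*(-5 - 2)/2)*(-58) = (-109 + (½)*(-7)² - 23/2*(-7))*(-58) = (-109 + (½)*49 + 161/2)*(-58) = (-109 + 49/2 + 161/2)*(-58) = -4*(-58) = 232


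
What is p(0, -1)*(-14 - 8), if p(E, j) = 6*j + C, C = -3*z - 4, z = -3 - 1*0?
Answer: 22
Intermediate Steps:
z = -3 (z = -3 + 0 = -3)
C = 5 (C = -3*(-3) - 4 = 9 - 4 = 5)
p(E, j) = 5 + 6*j (p(E, j) = 6*j + 5 = 5 + 6*j)
p(0, -1)*(-14 - 8) = (5 + 6*(-1))*(-14 - 8) = (5 - 6)*(-22) = -1*(-22) = 22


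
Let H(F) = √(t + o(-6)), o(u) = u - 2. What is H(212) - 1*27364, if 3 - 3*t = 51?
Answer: -27364 + 2*I*√6 ≈ -27364.0 + 4.899*I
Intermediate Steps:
t = -16 (t = 1 - ⅓*51 = 1 - 17 = -16)
o(u) = -2 + u
H(F) = 2*I*√6 (H(F) = √(-16 + (-2 - 6)) = √(-16 - 8) = √(-24) = 2*I*√6)
H(212) - 1*27364 = 2*I*√6 - 1*27364 = 2*I*√6 - 27364 = -27364 + 2*I*√6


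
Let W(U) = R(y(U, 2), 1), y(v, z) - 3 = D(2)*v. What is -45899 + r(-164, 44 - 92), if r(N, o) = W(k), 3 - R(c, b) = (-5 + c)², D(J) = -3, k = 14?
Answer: -47832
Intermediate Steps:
y(v, z) = 3 - 3*v
R(c, b) = 3 - (-5 + c)²
W(U) = 3 - (-2 - 3*U)² (W(U) = 3 - (-5 + (3 - 3*U))² = 3 - (-2 - 3*U)²)
r(N, o) = -1933 (r(N, o) = 3 - (2 + 3*14)² = 3 - (2 + 42)² = 3 - 1*44² = 3 - 1*1936 = 3 - 1936 = -1933)
-45899 + r(-164, 44 - 92) = -45899 - 1933 = -47832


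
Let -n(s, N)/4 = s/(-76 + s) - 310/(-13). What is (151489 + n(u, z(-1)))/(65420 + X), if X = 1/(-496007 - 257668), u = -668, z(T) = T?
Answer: 3537065166175/1528467973469 ≈ 2.3141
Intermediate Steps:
X = -1/753675 (X = 1/(-753675) = -1/753675 ≈ -1.3268e-6)
n(s, N) = -1240/13 - 4*s/(-76 + s) (n(s, N) = -4*(s/(-76 + s) - 310/(-13)) = -4*(s/(-76 + s) - 310*(-1/13)) = -4*(s/(-76 + s) + 310/13) = -4*(310/13 + s/(-76 + s)) = -1240/13 - 4*s/(-76 + s))
(151489 + n(u, z(-1)))/(65420 + X) = (151489 + 76*(1240 - 17*(-668))/(13*(-76 - 668)))/(65420 - 1/753675) = (151489 + (76/13)*(1240 + 11356)/(-744))/(49305418499/753675) = (151489 + (76/13)*(-1/744)*12596)*(753675/49305418499) = (151489 - 119662/1209)*(753675/49305418499) = (183030539/1209)*(753675/49305418499) = 3537065166175/1528467973469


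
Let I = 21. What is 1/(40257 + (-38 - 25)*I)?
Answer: 1/38934 ≈ 2.5684e-5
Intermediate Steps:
1/(40257 + (-38 - 25)*I) = 1/(40257 + (-38 - 25)*21) = 1/(40257 - 63*21) = 1/(40257 - 1323) = 1/38934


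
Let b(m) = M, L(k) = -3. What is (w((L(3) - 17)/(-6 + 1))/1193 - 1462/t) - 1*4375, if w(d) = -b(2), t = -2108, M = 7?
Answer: -323550385/73966 ≈ -4374.3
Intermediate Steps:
b(m) = 7
w(d) = -7 (w(d) = -1*7 = -7)
(w((L(3) - 17)/(-6 + 1))/1193 - 1462/t) - 1*4375 = (-7/1193 - 1462/(-2108)) - 1*4375 = (-7*1/1193 - 1462*(-1/2108)) - 4375 = (-7/1193 + 43/62) - 4375 = 50865/73966 - 4375 = -323550385/73966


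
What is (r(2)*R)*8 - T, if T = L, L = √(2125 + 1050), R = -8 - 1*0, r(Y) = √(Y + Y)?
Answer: -128 - 5*√127 ≈ -184.35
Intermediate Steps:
r(Y) = √2*√Y (r(Y) = √(2*Y) = √2*√Y)
R = -8 (R = -8 + 0 = -8)
L = 5*√127 (L = √3175 = 5*√127 ≈ 56.347)
T = 5*√127 ≈ 56.347
(r(2)*R)*8 - T = ((√2*√2)*(-8))*8 - 5*√127 = (2*(-8))*8 - 5*√127 = -16*8 - 5*√127 = -128 - 5*√127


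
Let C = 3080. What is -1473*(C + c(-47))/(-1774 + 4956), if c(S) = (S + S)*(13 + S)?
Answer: -4622274/1591 ≈ -2905.3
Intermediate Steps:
c(S) = 2*S*(13 + S) (c(S) = (2*S)*(13 + S) = 2*S*(13 + S))
-1473*(C + c(-47))/(-1774 + 4956) = -1473*(3080 + 2*(-47)*(13 - 47))/(-1774 + 4956) = -1473/(3182/(3080 + 2*(-47)*(-34))) = -1473/(3182/(3080 + 3196)) = -1473/(3182/6276) = -1473/(3182*(1/6276)) = -1473/1591/3138 = -1473*3138/1591 = -4622274/1591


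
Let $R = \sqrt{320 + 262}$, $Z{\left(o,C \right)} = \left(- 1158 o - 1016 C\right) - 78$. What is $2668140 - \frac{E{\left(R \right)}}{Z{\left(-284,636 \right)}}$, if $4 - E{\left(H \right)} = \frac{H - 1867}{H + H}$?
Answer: $\frac{1693639218967}{634764} + \frac{1867 \sqrt{582}}{369432648} \approx 2.6681 \cdot 10^{6}$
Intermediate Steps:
$Z{\left(o,C \right)} = -78 - 1158 o - 1016 C$
$R = \sqrt{582} \approx 24.125$
$E{\left(H \right)} = 4 - \frac{-1867 + H}{2 H}$ ($E{\left(H \right)} = 4 - \frac{H - 1867}{H + H} = 4 - \frac{-1867 + H}{2 H}$)
$2668140 - \frac{E{\left(R \right)}}{Z{\left(-284,636 \right)}} = 2668140 - \frac{\frac{1}{2} \frac{1}{\sqrt{582}} \left(1867 + 7 \sqrt{582}\right)}{-78 - -328872 - 646176} = 2668140 - \frac{\frac{1}{2} \frac{\sqrt{582}}{582} \left(1867 + 7 \sqrt{582}\right)}{-78 + 328872 - 646176} = 2668140 - \frac{\frac{1}{1164} \sqrt{582} \left(1867 + 7 \sqrt{582}\right)}{-317382} = 2668140 - \frac{\sqrt{582} \left(1867 + 7 \sqrt{582}\right)}{1164} \left(- \frac{1}{317382}\right) = 2668140 - - \frac{\sqrt{582} \left(1867 + 7 \sqrt{582}\right)}{369432648} = 2668140 + \frac{\sqrt{582} \left(1867 + 7 \sqrt{582}\right)}{369432648}$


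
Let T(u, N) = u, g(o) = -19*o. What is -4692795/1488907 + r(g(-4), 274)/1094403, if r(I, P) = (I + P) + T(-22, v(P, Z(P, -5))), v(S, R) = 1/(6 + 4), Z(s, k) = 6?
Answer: -5135320564889/1629464287521 ≈ -3.1515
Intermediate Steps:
v(S, R) = ⅒ (v(S, R) = 1/10 = ⅒)
r(I, P) = -22 + I + P (r(I, P) = (I + P) - 22 = -22 + I + P)
-4692795/1488907 + r(g(-4), 274)/1094403 = -4692795/1488907 + (-22 - 19*(-4) + 274)/1094403 = -4692795*1/1488907 + (-22 + 76 + 274)*(1/1094403) = -4692795/1488907 + 328*(1/1094403) = -4692795/1488907 + 328/1094403 = -5135320564889/1629464287521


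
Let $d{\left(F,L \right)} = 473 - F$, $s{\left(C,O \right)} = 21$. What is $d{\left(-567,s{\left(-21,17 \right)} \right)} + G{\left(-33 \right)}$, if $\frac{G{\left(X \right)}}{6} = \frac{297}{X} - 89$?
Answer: $452$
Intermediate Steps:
$G{\left(X \right)} = -534 + \frac{1782}{X}$ ($G{\left(X \right)} = 6 \left(\frac{297}{X} - 89\right) = 6 \left(-89 + \frac{297}{X}\right) = -534 + \frac{1782}{X}$)
$d{\left(-567,s{\left(-21,17 \right)} \right)} + G{\left(-33 \right)} = \left(473 - -567\right) - \left(534 - \frac{1782}{-33}\right) = \left(473 + 567\right) + \left(-534 + 1782 \left(- \frac{1}{33}\right)\right) = 1040 - 588 = 452$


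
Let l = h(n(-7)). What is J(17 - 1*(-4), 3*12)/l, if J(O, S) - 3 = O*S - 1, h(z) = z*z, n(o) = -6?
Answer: 379/18 ≈ 21.056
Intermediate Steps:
h(z) = z²
J(O, S) = 2 + O*S (J(O, S) = 3 + (O*S - 1) = 3 + (-1 + O*S) = 2 + O*S)
l = 36 (l = (-6)² = 36)
J(17 - 1*(-4), 3*12)/l = (2 + (17 - 1*(-4))*(3*12))/36 = (2 + (17 + 4)*36)/36 = (2 + 21*36)/36 = (2 + 756)/36 = (1/36)*758 = 379/18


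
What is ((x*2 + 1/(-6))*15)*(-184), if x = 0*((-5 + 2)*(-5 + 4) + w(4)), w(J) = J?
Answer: 460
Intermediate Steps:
x = 0 (x = 0*((-5 + 2)*(-5 + 4) + 4) = 0*(-3*(-1) + 4) = 0*(3 + 4) = 0*7 = 0)
((x*2 + 1/(-6))*15)*(-184) = ((0*2 + 1/(-6))*15)*(-184) = ((0 + 1*(-⅙))*15)*(-184) = ((0 - ⅙)*15)*(-184) = -⅙*15*(-184) = -5/2*(-184) = 460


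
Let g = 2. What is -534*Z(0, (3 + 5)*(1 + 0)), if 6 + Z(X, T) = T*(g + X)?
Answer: -5340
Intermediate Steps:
Z(X, T) = -6 + T*(2 + X)
-534*Z(0, (3 + 5)*(1 + 0)) = -534*(-6 + 2*((3 + 5)*(1 + 0)) + ((3 + 5)*(1 + 0))*0) = -534*(-6 + 2*(8*1) + (8*1)*0) = -534*(-6 + 2*8 + 8*0) = -534*(-6 + 16 + 0) = -534*10 = -5340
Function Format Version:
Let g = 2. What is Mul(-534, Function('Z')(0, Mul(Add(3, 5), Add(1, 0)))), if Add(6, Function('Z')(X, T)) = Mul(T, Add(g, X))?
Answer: -5340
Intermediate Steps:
Function('Z')(X, T) = Add(-6, Mul(T, Add(2, X)))
Mul(-534, Function('Z')(0, Mul(Add(3, 5), Add(1, 0)))) = Mul(-534, Add(-6, Mul(2, Mul(Add(3, 5), Add(1, 0))), Mul(Mul(Add(3, 5), Add(1, 0)), 0))) = Mul(-534, Add(-6, Mul(2, Mul(8, 1)), Mul(Mul(8, 1), 0))) = Mul(-534, Add(-6, Mul(2, 8), Mul(8, 0))) = Mul(-534, Add(-6, 16, 0)) = Mul(-534, 10) = -5340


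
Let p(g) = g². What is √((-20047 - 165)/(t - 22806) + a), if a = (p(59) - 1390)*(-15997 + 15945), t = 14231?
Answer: 4*I*√407906051/245 ≈ 329.74*I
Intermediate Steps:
a = -108732 (a = (59² - 1390)*(-15997 + 15945) = (3481 - 1390)*(-52) = 2091*(-52) = -108732)
√((-20047 - 165)/(t - 22806) + a) = √((-20047 - 165)/(14231 - 22806) - 108732) = √(-20212/(-8575) - 108732) = √(-20212*(-1/8575) - 108732) = √(20212/8575 - 108732) = √(-932356688/8575) = 4*I*√407906051/245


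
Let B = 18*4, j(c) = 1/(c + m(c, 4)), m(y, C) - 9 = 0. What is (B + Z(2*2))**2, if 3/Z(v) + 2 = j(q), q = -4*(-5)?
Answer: 1792921/361 ≈ 4966.5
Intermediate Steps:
q = 20
m(y, C) = 9 (m(y, C) = 9 + 0 = 9)
j(c) = 1/(9 + c) (j(c) = 1/(c + 9) = 1/(9 + c))
Z(v) = -29/19 (Z(v) = 3/(-2 + 1/(9 + 20)) = 3/(-2 + 1/29) = 3/(-57/29) = 3*(-29/57) = -29/19)
B = 72
(B + Z(2*2))**2 = (72 - 29/19)**2 = (1339/19)**2 = 1792921/361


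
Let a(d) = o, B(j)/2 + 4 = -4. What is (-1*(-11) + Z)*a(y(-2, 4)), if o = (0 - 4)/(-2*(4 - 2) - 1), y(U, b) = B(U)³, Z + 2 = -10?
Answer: -⅘ ≈ -0.80000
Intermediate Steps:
Z = -12 (Z = -2 - 10 = -12)
B(j) = -16 (B(j) = -8 + 2*(-4) = -8 - 8 = -16)
y(U, b) = -4096 (y(U, b) = (-16)³ = -4096)
o = ⅘ (o = -4/(-2*2 - 1) = -4/(-4 - 1) = -4/(-5) = -4*(-⅕) = ⅘ ≈ 0.80000)
a(d) = ⅘
(-1*(-11) + Z)*a(y(-2, 4)) = (-1*(-11) - 12)*(⅘) = (11 - 12)*(⅘) = -1*⅘ = -⅘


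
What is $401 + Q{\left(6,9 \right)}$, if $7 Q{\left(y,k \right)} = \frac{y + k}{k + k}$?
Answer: $\frac{16847}{42} \approx 401.12$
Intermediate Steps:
$Q{\left(y,k \right)} = \frac{k + y}{14 k}$ ($Q{\left(y,k \right)} = \frac{\left(y + k\right) \frac{1}{k + k}}{7} = \frac{\left(k + y\right) \frac{1}{2 k}}{7} = \frac{\frac{1}{2} \frac{1}{k} \left(k + y\right)}{7} = \frac{k + y}{14 k}$)
$401 + Q{\left(6,9 \right)} = 401 + \frac{9 + 6}{14 \cdot 9} = 401 + \frac{1}{14} \cdot \frac{1}{9} \cdot 15 = 401 + \frac{5}{42} = \frac{16847}{42}$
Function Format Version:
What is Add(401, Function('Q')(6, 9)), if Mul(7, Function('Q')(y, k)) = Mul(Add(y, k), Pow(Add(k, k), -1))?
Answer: Rational(16847, 42) ≈ 401.12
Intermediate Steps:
Function('Q')(y, k) = Mul(Rational(1, 14), Pow(k, -1), Add(k, y)) (Function('Q')(y, k) = Mul(Rational(1, 7), Mul(Add(y, k), Pow(Add(k, k), -1))) = Mul(Rational(1, 7), Mul(Add(k, y), Pow(Mul(2, k), -1))) = Mul(Rational(1, 7), Mul(Add(k, y), Mul(Rational(1, 2), Pow(k, -1)))) = Mul(Rational(1, 7), Mul(Rational(1, 2), Pow(k, -1), Add(k, y))) = Mul(Rational(1, 14), Pow(k, -1), Add(k, y)))
Add(401, Function('Q')(6, 9)) = Add(401, Mul(Rational(1, 14), Pow(9, -1), Add(9, 6))) = Add(401, Mul(Rational(1, 14), Rational(1, 9), 15)) = Add(401, Rational(5, 42)) = Rational(16847, 42)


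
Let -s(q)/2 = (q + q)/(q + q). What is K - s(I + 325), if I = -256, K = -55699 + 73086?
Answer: 17389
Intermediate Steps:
K = 17387
s(q) = -2 (s(q) = -2*(q + q)/(q + q) = -2*2*q/(2*q) = -2*2*q*1/(2*q) = -2*1 = -2)
K - s(I + 325) = 17387 - 1*(-2) = 17387 + 2 = 17389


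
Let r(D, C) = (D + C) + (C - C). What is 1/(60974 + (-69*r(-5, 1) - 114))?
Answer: 1/61136 ≈ 1.6357e-5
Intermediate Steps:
r(D, C) = C + D (r(D, C) = (C + D) + 0 = C + D)
1/(60974 + (-69*r(-5, 1) - 114)) = 1/(60974 + (-69*(1 - 5) - 114)) = 1/(60974 + (-69*(-4) - 114)) = 1/(60974 + (276 - 114)) = 1/(60974 + 162) = 1/61136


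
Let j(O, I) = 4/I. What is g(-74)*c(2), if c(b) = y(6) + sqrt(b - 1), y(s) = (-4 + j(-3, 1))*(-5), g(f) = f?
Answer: -74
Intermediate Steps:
y(s) = 0 (y(s) = (-4 + 4/1)*(-5) = (-4 + 4*1)*(-5) = (-4 + 4)*(-5) = 0*(-5) = 0)
c(b) = sqrt(-1 + b) (c(b) = 0 + sqrt(b - 1) = 0 + sqrt(-1 + b) = sqrt(-1 + b))
g(-74)*c(2) = -74*sqrt(-1 + 2) = -74*sqrt(1) = -74*1 = -74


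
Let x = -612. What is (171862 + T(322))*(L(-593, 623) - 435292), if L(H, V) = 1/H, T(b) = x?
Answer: -44204446886250/593 ≈ -7.4544e+10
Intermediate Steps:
T(b) = -612
(171862 + T(322))*(L(-593, 623) - 435292) = (171862 - 612)*(1/(-593) - 435292) = 171250*(-1/593 - 435292) = 171250*(-258128157/593) = -44204446886250/593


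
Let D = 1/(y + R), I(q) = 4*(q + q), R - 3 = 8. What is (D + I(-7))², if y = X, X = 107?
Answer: 43652449/13924 ≈ 3135.1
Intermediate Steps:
R = 11 (R = 3 + 8 = 11)
y = 107
I(q) = 8*q (I(q) = 4*(2*q) = 8*q)
D = 1/118 (D = 1/(107 + 11) = 1/118 ≈ 0.0084746)
(D + I(-7))² = (1/118 + 8*(-7))² = (1/118 - 56)² = (-6607/118)² = 43652449/13924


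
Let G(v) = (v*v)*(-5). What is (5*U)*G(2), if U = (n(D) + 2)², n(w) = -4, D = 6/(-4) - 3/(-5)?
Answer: -400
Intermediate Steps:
D = -9/10 (D = 6*(-¼) - 3*(-⅕) = -3/2 + ⅗ = -9/10 ≈ -0.90000)
U = 4 (U = (-4 + 2)² = (-2)² = 4)
G(v) = -5*v² (G(v) = v²*(-5) = -5*v²)
(5*U)*G(2) = (5*4)*(-5*2²) = 20*(-5*4) = 20*(-20) = -400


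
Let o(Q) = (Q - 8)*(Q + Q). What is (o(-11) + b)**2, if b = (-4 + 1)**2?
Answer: 182329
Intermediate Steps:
o(Q) = 2*Q*(-8 + Q) (o(Q) = (-8 + Q)*(2*Q) = 2*Q*(-8 + Q))
b = 9 (b = (-3)**2 = 9)
(o(-11) + b)**2 = (2*(-11)*(-8 - 11) + 9)**2 = (2*(-11)*(-19) + 9)**2 = (418 + 9)**2 = 427**2 = 182329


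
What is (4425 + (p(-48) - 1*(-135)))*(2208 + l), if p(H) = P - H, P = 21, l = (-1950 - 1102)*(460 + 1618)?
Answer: -29347156392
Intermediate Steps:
l = -6342056 (l = -3052*2078 = -6342056)
p(H) = 21 - H
(4425 + (p(-48) - 1*(-135)))*(2208 + l) = (4425 + ((21 - 1*(-48)) - 1*(-135)))*(2208 - 6342056) = (4425 + ((21 + 48) + 135))*(-6339848) = (4425 + (69 + 135))*(-6339848) = (4425 + 204)*(-6339848) = 4629*(-6339848) = -29347156392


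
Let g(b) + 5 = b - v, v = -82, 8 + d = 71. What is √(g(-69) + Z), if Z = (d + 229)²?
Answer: 2*√21318 ≈ 292.01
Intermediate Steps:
d = 63 (d = -8 + 71 = 63)
g(b) = 77 + b (g(b) = -5 + (b - 1*(-82)) = -5 + (b + 82) = -5 + (82 + b) = 77 + b)
Z = 85264 (Z = (63 + 229)² = 292² = 85264)
√(g(-69) + Z) = √((77 - 69) + 85264) = √(8 + 85264) = √85272 = 2*√21318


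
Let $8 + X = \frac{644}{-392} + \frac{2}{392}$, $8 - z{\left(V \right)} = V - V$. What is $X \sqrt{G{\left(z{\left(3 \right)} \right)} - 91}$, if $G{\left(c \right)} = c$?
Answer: $- \frac{1889 i \sqrt{83}}{196} \approx - 87.804 i$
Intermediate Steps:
$z{\left(V \right)} = 8$ ($z{\left(V \right)} = 8 - \left(V - V\right) = 8 - 0 = 8 + 0 = 8$)
$X = - \frac{1889}{196}$ ($X = -8 + \left(\frac{644}{-392} + \frac{2}{392}\right) = -8 + \left(644 \left(- \frac{1}{392}\right) + 2 \cdot \frac{1}{392}\right) = -8 + \left(- \frac{23}{14} + \frac{1}{196}\right) = -8 - \frac{321}{196} = - \frac{1889}{196} \approx -9.6378$)
$X \sqrt{G{\left(z{\left(3 \right)} \right)} - 91} = - \frac{1889 \sqrt{8 - 91}}{196} = - \frac{1889 \sqrt{-83}}{196} = - \frac{1889 i \sqrt{83}}{196}$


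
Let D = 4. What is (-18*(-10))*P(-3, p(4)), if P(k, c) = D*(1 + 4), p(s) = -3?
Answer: 3600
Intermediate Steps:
P(k, c) = 20 (P(k, c) = 4*(1 + 4) = 4*5 = 20)
(-18*(-10))*P(-3, p(4)) = -18*(-10)*20 = 180*20 = 3600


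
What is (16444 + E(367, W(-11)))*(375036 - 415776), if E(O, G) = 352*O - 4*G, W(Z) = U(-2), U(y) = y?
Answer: -5933210640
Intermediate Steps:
W(Z) = -2
E(O, G) = -4*G + 352*O
(16444 + E(367, W(-11)))*(375036 - 415776) = (16444 + (-4*(-2) + 352*367))*(375036 - 415776) = (16444 + (8 + 129184))*(-40740) = (16444 + 129192)*(-40740) = 145636*(-40740) = -5933210640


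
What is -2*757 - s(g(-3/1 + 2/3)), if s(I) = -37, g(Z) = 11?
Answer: -1477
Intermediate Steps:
-2*757 - s(g(-3/1 + 2/3)) = -2*757 - 1*(-37) = -1514 + 37 = -1477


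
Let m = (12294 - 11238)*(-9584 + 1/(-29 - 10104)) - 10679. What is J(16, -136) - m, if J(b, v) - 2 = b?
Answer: 102661487389/10133 ≈ 1.0131e+7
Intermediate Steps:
m = -102661304995/10133 (m = 1056*(-9584 + 1/(-10133)) - 10679 = 1056*(-9584 - 1/10133) - 10679 = 1056*(-97114673/10133) - 10679 = -102553094688/10133 - 10679 = -102661304995/10133 ≈ -1.0131e+7)
J(b, v) = 2 + b
J(16, -136) - m = (2 + 16) - 1*(-102661304995/10133) = 18 + 102661304995/10133 = 102661487389/10133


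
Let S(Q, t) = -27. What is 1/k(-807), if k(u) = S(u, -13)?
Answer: -1/27 ≈ -0.037037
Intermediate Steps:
k(u) = -27
1/k(-807) = 1/(-27) = -1/27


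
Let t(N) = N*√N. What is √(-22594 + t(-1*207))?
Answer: √(-22594 - 621*I*√23) ≈ 9.8853 - 150.64*I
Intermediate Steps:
t(N) = N^(3/2)
√(-22594 + t(-1*207)) = √(-22594 + (-1*207)^(3/2)) = √(-22594 + (-207)^(3/2)) = √(-22594 - 621*I*√23)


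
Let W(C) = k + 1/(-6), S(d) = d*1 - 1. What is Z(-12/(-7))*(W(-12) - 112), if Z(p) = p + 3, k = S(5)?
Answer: -7139/14 ≈ -509.93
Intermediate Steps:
S(d) = -1 + d (S(d) = d - 1 = -1 + d)
k = 4 (k = -1 + 5 = 4)
W(C) = 23/6 (W(C) = 4 + 1/(-6) = 4 - ⅙ = 23/6)
Z(p) = 3 + p
Z(-12/(-7))*(W(-12) - 112) = (3 - 12/(-7))*(23/6 - 112) = (3 - 12*(-⅐))*(-649/6) = (3 + 12/7)*(-649/6) = (33/7)*(-649/6) = -7139/14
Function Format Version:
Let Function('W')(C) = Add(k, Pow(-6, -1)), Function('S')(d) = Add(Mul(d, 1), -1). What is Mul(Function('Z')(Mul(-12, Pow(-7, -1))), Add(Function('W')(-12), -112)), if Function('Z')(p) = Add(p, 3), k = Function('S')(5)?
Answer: Rational(-7139, 14) ≈ -509.93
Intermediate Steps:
Function('S')(d) = Add(-1, d) (Function('S')(d) = Add(d, -1) = Add(-1, d))
k = 4 (k = Add(-1, 5) = 4)
Function('W')(C) = Rational(23, 6) (Function('W')(C) = Add(4, Pow(-6, -1)) = Add(4, Rational(-1, 6)) = Rational(23, 6))
Function('Z')(p) = Add(3, p)
Mul(Function('Z')(Mul(-12, Pow(-7, -1))), Add(Function('W')(-12), -112)) = Mul(Add(3, Mul(-12, Pow(-7, -1))), Add(Rational(23, 6), -112)) = Mul(Add(3, Mul(-12, Rational(-1, 7))), Rational(-649, 6)) = Mul(Add(3, Rational(12, 7)), Rational(-649, 6)) = Mul(Rational(33, 7), Rational(-649, 6)) = Rational(-7139, 14)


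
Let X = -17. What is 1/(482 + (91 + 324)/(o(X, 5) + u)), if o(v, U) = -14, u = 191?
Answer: 177/85729 ≈ 0.0020646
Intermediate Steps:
1/(482 + (91 + 324)/(o(X, 5) + u)) = 1/(482 + (91 + 324)/(-14 + 191)) = 1/(482 + 415/177) = 1/(85729/177) = 177/85729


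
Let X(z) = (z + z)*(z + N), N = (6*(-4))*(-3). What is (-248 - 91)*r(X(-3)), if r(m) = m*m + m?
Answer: -57962898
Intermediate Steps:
N = 72 (N = -24*(-3) = 72)
X(z) = 2*z*(72 + z) (X(z) = (z + z)*(z + 72) = (2*z)*(72 + z) = 2*z*(72 + z))
r(m) = m + m**2 (r(m) = m**2 + m = m + m**2)
(-248 - 91)*r(X(-3)) = (-248 - 91)*((2*(-3)*(72 - 3))*(1 + 2*(-3)*(72 - 3))) = -339*2*(-3)*69*(1 + 2*(-3)*69) = -(-140346)*(1 - 414) = -(-140346)*(-413) = -339*170982 = -57962898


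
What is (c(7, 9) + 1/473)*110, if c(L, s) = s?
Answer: 42580/43 ≈ 990.23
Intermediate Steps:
(c(7, 9) + 1/473)*110 = (9 + 1/473)*110 = (4258/473)*110 = 42580/43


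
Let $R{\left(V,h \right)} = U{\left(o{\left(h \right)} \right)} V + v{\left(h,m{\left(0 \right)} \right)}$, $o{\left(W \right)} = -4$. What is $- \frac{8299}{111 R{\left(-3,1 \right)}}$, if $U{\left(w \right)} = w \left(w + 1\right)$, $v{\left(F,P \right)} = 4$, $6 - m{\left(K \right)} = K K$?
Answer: $\frac{8299}{3552} \approx 2.3364$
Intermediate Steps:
$m{\left(K \right)} = 6 - K^{2}$ ($m{\left(K \right)} = 6 - K K = 6 - K^{2}$)
$U{\left(w \right)} = w \left(1 + w\right)$
$R{\left(V,h \right)} = 4 + 12 V$ ($R{\left(V,h \right)} = - 4 \left(1 - 4\right) V + 4 = \left(-4\right) \left(-3\right) V + 4 = 12 V + 4 = 4 + 12 V$)
$- \frac{8299}{111 R{\left(-3,1 \right)}} = - \frac{8299}{111 \left(4 + 12 \left(-3\right)\right)} = - \frac{8299}{111 \left(4 - 36\right)} = - \frac{8299}{111 \left(-32\right)} = - \frac{8299}{-3552} = \left(-8299\right) \left(- \frac{1}{3552}\right) = \frac{8299}{3552}$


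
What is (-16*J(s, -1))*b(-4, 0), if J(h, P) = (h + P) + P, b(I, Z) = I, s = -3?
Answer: -320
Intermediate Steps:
J(h, P) = h + 2*P (J(h, P) = (P + h) + P = h + 2*P)
(-16*J(s, -1))*b(-4, 0) = -16*(-3 + 2*(-1))*(-4) = -16*(-3 - 2)*(-4) = -16*(-5)*(-4) = 80*(-4) = -320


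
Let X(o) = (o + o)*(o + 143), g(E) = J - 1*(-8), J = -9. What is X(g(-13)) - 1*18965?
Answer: -19249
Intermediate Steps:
g(E) = -1 (g(E) = -9 - 1*(-8) = -9 + 8 = -1)
X(o) = 2*o*(143 + o) (X(o) = (2*o)*(143 + o) = 2*o*(143 + o))
X(g(-13)) - 1*18965 = 2*(-1)*(143 - 1) - 1*18965 = 2*(-1)*142 - 18965 = -284 - 18965 = -19249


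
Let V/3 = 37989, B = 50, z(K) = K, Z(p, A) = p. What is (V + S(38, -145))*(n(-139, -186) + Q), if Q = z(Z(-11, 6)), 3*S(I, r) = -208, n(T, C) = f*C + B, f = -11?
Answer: 237476635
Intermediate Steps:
n(T, C) = 50 - 11*C (n(T, C) = -11*C + 50 = 50 - 11*C)
S(I, r) = -208/3 (S(I, r) = (1/3)*(-208) = -208/3)
Q = -11
V = 113967 (V = 3*37989 = 113967)
(V + S(38, -145))*(n(-139, -186) + Q) = (113967 - 208/3)*((50 - 11*(-186)) - 11) = 341693*((50 + 2046) - 11)/3 = 341693*(2096 - 11)/3 = (341693/3)*2085 = 237476635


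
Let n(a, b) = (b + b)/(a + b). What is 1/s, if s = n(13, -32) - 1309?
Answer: -19/24807 ≈ -0.00076591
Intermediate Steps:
n(a, b) = 2*b/(a + b) (n(a, b) = (2*b)/(a + b) = 2*b/(a + b))
s = -24807/19 (s = 2*(-32)/(13 - 32) - 1309 = 2*(-32)/(-19) - 1309 = 2*(-32)*(-1/19) - 1309 = 64/19 - 1309 = -24807/19 ≈ -1305.6)
1/s = 1/(-24807/19) = -19/24807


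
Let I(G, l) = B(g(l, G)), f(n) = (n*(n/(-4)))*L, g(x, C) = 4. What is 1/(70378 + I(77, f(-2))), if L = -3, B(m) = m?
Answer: 1/70382 ≈ 1.4208e-5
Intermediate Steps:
f(n) = 3*n²/4 (f(n) = (n*(n/(-4)))*(-3) = (n*(n*(-¼)))*(-3) = (n*(-n/4))*(-3) = -n²/4*(-3) = 3*n²/4)
I(G, l) = 4
1/(70378 + I(77, f(-2))) = 1/(70378 + 4) = 1/70382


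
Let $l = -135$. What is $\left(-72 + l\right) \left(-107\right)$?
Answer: $22149$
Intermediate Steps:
$\left(-72 + l\right) \left(-107\right) = \left(-72 - 135\right) \left(-107\right) = \left(-207\right) \left(-107\right) = 22149$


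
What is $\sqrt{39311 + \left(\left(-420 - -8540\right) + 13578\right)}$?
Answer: $247$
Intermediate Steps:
$\sqrt{39311 + \left(\left(-420 - -8540\right) + 13578\right)} = \sqrt{39311 + \left(\left(-420 + 8540\right) + 13578\right)} = \sqrt{39311 + \left(8120 + 13578\right)} = \sqrt{39311 + 21698} = \sqrt{61009} = 247$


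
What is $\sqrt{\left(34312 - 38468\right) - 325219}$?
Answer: $25 i \sqrt{527} \approx 573.91 i$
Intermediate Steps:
$\sqrt{\left(34312 - 38468\right) - 325219} = \sqrt{-4156 - 325219} = \sqrt{-329375} = 25 i \sqrt{527}$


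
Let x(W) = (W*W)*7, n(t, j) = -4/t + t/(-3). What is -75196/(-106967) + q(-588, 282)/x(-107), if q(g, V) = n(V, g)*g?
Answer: 80165920644/57559263601 ≈ 1.3928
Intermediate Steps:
n(t, j) = -4/t - t/3 (n(t, j) = -4/t + t*(-⅓) = -4/t - t/3)
q(g, V) = g*(-4/V - V/3) (q(g, V) = (-4/V - V/3)*g = g*(-4/V - V/3))
x(W) = 7*W² (x(W) = W²*7 = 7*W²)
-75196/(-106967) + q(-588, 282)/x(-107) = -75196/(-106967) + (-⅓*(-588)*(12 + 282²)/282)/((7*(-107)²)) = -75196*(-1/106967) + (-⅓*(-588)*1/282*(12 + 79524))/((7*11449)) = 75196/106967 - ⅓*(-588)*1/282*79536/80143 = 75196/106967 + (2598176/47)*(1/80143) = 75196/106967 + 371168/538103 = 80165920644/57559263601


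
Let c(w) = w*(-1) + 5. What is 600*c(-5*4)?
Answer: 15000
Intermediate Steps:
c(w) = 5 - w (c(w) = -w + 5 = 5 - w)
600*c(-5*4) = 600*(5 - (-5)*4) = 600*(5 - 1*(-20)) = 600*(5 + 20) = 600*25 = 15000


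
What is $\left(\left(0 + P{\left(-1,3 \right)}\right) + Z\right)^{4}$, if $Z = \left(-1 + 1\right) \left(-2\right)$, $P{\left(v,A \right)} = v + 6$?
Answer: $625$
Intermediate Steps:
$P{\left(v,A \right)} = 6 + v$
$Z = 0$ ($Z = 0 \left(-2\right) = 0$)
$\left(\left(0 + P{\left(-1,3 \right)}\right) + Z\right)^{4} = \left(\left(0 + \left(6 - 1\right)\right) + 0\right)^{4} = \left(\left(0 + 5\right) + 0\right)^{4} = \left(5 + 0\right)^{4} = 5^{4} = 625$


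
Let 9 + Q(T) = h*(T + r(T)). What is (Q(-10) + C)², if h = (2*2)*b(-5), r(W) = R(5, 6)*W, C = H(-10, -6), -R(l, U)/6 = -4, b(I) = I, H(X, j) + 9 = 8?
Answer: 24900100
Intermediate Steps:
H(X, j) = -1 (H(X, j) = -9 + 8 = -1)
R(l, U) = 24 (R(l, U) = -6*(-4) = 24)
C = -1
r(W) = 24*W
h = -20 (h = (2*2)*(-5) = 4*(-5) = -20)
Q(T) = -9 - 500*T (Q(T) = -9 - 20*(T + 24*T) = -9 - 500*T)
(Q(-10) + C)² = ((-9 - 500*(-10)) - 1)² = ((-9 + 5000) - 1)² = (4991 - 1)² = 4990² = 24900100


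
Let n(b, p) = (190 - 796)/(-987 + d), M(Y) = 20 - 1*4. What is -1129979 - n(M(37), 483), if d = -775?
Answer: -995511802/881 ≈ -1.1300e+6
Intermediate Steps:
M(Y) = 16 (M(Y) = 20 - 4 = 16)
n(b, p) = 303/881 (n(b, p) = (190 - 796)/(-987 - 775) = -606/(-1762) = -606*(-1/1762) = 303/881)
-1129979 - n(M(37), 483) = -1129979 - 1*303/881 = -1129979 - 303/881 = -995511802/881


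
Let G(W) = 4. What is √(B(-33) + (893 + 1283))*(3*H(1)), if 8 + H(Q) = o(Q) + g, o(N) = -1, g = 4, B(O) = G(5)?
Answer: -30*√545 ≈ -700.36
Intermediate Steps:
B(O) = 4
H(Q) = -5 (H(Q) = -8 + (-1 + 4) = -8 + 3 = -5)
√(B(-33) + (893 + 1283))*(3*H(1)) = √(4 + (893 + 1283))*(3*(-5)) = √(4 + 2176)*(-15) = √2180*(-15) = (2*√545)*(-15) = -30*√545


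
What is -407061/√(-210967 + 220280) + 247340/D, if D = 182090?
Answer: 24734/18209 - 407061*√9313/9313 ≈ -4216.7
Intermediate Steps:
-407061/√(-210967 + 220280) + 247340/D = -407061/√(-210967 + 220280) + 247340/182090 = -407061*√9313/9313 + 247340*(1/182090) = -407061*√9313/9313 + 24734/18209 = 24734/18209 - 407061*√9313/9313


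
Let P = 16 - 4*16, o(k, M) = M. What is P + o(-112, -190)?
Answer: -238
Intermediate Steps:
P = -48 (P = 16 - 64 = -48)
P + o(-112, -190) = -48 - 190 = -238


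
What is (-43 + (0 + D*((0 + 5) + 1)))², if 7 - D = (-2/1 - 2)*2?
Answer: 2209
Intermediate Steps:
D = 15 (D = 7 - (-2/1 - 2)*2 = 7 - (-2*1 - 2)*2 = 7 - (-2 - 2)*2 = 7 - (-4)*2 = 7 - 1*(-8) = 7 + 8 = 15)
(-43 + (0 + D*((0 + 5) + 1)))² = (-43 + (0 + 15*((0 + 5) + 1)))² = (-43 + (0 + 15*(5 + 1)))² = (-43 + (0 + 15*6))² = (-43 + (0 + 90))² = (-43 + 90)² = 47² = 2209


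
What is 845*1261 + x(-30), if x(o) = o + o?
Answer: 1065485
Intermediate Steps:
x(o) = 2*o
845*1261 + x(-30) = 845*1261 + 2*(-30) = 1065545 - 60 = 1065485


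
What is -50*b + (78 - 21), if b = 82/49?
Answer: -1307/49 ≈ -26.673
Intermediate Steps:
b = 82/49 (b = 82*(1/49) = 82/49 ≈ 1.6735)
-50*b + (78 - 21) = -50*82/49 + (78 - 21) = -4100/49 + 57 = -1307/49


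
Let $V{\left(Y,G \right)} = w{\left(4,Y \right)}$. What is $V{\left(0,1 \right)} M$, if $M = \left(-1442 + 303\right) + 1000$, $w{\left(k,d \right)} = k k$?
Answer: $-2224$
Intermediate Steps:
$w{\left(k,d \right)} = k^{2}$
$V{\left(Y,G \right)} = 16$ ($V{\left(Y,G \right)} = 4^{2} = 16$)
$M = -139$ ($M = -1139 + 1000 = -139$)
$V{\left(0,1 \right)} M = 16 \left(-139\right) = -2224$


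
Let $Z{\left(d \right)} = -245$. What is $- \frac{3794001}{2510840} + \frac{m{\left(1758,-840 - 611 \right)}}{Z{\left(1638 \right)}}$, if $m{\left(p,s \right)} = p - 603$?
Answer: $- \frac{109415727}{17575880} \approx -6.2253$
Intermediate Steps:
$m{\left(p,s \right)} = -603 + p$
$- \frac{3794001}{2510840} + \frac{m{\left(1758,-840 - 611 \right)}}{Z{\left(1638 \right)}} = - \frac{3794001}{2510840} + \frac{-603 + 1758}{-245} = \left(-3794001\right) \frac{1}{2510840} + 1155 \left(- \frac{1}{245}\right) = - \frac{3794001}{2510840} - \frac{33}{7} = - \frac{109415727}{17575880}$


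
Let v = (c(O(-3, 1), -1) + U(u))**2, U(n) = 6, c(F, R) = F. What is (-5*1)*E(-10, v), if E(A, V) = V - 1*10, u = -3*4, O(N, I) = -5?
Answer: 45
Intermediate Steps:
u = -12
v = 1 (v = (-5 + 6)**2 = 1**2 = 1)
E(A, V) = -10 + V (E(A, V) = V - 10 = -10 + V)
(-5*1)*E(-10, v) = (-5*1)*(-10 + 1) = -5*(-9) = 45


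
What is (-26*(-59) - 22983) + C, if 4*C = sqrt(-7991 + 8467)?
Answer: -21449 + sqrt(119)/2 ≈ -21444.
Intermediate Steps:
C = sqrt(119)/2 (C = sqrt(-7991 + 8467)/4 = sqrt(476)/4 = (2*sqrt(119))/4 = sqrt(119)/2 ≈ 5.4544)
(-26*(-59) - 22983) + C = (-26*(-59) - 22983) + sqrt(119)/2 = (1534 - 22983) + sqrt(119)/2 = -21449 + sqrt(119)/2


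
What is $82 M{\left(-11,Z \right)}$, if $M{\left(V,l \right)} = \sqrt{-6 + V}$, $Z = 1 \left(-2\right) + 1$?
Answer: $82 i \sqrt{17} \approx 338.09 i$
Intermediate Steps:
$Z = -1$ ($Z = -2 + 1 = -1$)
$82 M{\left(-11,Z \right)} = 82 \sqrt{-6 - 11} = 82 \sqrt{-17} = 82 i \sqrt{17}$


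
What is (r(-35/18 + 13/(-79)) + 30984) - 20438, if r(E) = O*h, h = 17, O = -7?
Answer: 10427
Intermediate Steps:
r(E) = -119 (r(E) = -7*17 = -119)
(r(-35/18 + 13/(-79)) + 30984) - 20438 = (-119 + 30984) - 20438 = 30865 - 20438 = 10427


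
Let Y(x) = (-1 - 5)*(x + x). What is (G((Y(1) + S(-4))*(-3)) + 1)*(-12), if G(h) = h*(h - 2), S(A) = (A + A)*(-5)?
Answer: -86700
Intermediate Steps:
Y(x) = -12*x
S(A) = -10*A (S(A) = (2*A)*(-5) = -10*A)
G(h) = h*(-2 + h)
(G((Y(1) + S(-4))*(-3)) + 1)*(-12) = (((-12*1 - 10*(-4))*(-3))*(-2 + (-12*1 - 10*(-4))*(-3)) + 1)*(-12) = (((-12 + 40)*(-3))*(-2 + (-12 + 40)*(-3)) + 1)*(-12) = ((28*(-3))*(-2 + 28*(-3)) + 1)*(-12) = (-84*(-2 - 84) + 1)*(-12) = (-84*(-86) + 1)*(-12) = (7224 + 1)*(-12) = 7225*(-12) = -86700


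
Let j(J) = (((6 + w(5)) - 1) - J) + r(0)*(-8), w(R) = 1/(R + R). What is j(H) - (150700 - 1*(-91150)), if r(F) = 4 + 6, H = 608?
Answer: -2425329/10 ≈ -2.4253e+5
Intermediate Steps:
r(F) = 10
w(R) = 1/(2*R)
j(J) = -749/10 - J (j(J) = (((6 + (½)/5) - 1) - J) + 10*(-8) = (((6 + (½)*(⅕)) - 1) - J) - 80 = (((6 + ⅒) - 1) - J) - 80 = ((61/10 - 1) - J) - 80 = (51/10 - J) - 80 = -749/10 - J)
j(H) - (150700 - 1*(-91150)) = (-749/10 - 1*608) - (150700 - 1*(-91150)) = (-749/10 - 608) - (150700 + 91150) = -6829/10 - 1*241850 = -6829/10 - 241850 = -2425329/10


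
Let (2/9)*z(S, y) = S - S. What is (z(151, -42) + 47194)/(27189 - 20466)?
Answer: 47194/6723 ≈ 7.0198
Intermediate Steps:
z(S, y) = 0 (z(S, y) = 9*(S - S)/2 = (9/2)*0 = 0)
(z(151, -42) + 47194)/(27189 - 20466) = (0 + 47194)/(27189 - 20466) = 47194/6723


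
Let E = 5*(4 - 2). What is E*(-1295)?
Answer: -12950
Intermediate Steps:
E = 10 (E = 5*2 = 10)
E*(-1295) = 10*(-1295) = -12950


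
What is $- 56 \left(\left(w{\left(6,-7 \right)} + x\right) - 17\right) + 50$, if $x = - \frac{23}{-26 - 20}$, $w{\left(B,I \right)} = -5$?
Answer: $1254$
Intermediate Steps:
$x = \frac{1}{2}$ ($x = - \frac{23}{-26 - 20} = - \frac{23}{-46} = \left(-23\right) \left(- \frac{1}{46}\right) = \frac{1}{2} \approx 0.5$)
$- 56 \left(\left(w{\left(6,-7 \right)} + x\right) - 17\right) + 50 = - 56 \left(\left(-5 + \frac{1}{2}\right) - 17\right) + 50 = - 56 \left(- \frac{9}{2} - 17\right) + 50 = \left(-56\right) \left(- \frac{43}{2}\right) + 50 = 1204 + 50 = 1254$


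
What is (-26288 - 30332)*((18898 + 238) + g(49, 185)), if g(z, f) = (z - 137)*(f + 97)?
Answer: 321601600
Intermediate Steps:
g(z, f) = (-137 + z)*(97 + f)
(-26288 - 30332)*((18898 + 238) + g(49, 185)) = (-26288 - 30332)*((18898 + 238) + (-13289 - 137*185 + 97*49 + 185*49)) = -56620*(19136 + (-13289 - 25345 + 4753 + 9065)) = -56620*(19136 - 24816) = -56620*(-5680) = 321601600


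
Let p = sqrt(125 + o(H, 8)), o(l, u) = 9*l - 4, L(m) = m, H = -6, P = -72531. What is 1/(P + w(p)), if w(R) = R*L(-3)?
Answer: -8059/584527262 + sqrt(67)/1753581786 ≈ -1.3783e-5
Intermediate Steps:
o(l, u) = -4 + 9*l
p = sqrt(67) (p = sqrt(125 + (-4 + 9*(-6))) = sqrt(125 + (-4 - 54)) = sqrt(125 - 58) = sqrt(67) ≈ 8.1853)
w(R) = -3*R (w(R) = R*(-3) = -3*R)
1/(P + w(p)) = 1/(-72531 - 3*sqrt(67))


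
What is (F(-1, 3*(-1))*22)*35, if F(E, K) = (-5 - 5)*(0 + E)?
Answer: 7700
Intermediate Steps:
F(E, K) = -10*E
(F(-1, 3*(-1))*22)*35 = (-10*(-1)*22)*35 = (10*22)*35 = 220*35 = 7700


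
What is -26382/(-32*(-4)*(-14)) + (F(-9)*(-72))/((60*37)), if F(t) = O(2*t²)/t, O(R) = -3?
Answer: 2438543/165760 ≈ 14.711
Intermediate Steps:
F(t) = -3/t
-26382/(-32*(-4)*(-14)) + (F(-9)*(-72))/((60*37)) = -26382/(-32*(-4)*(-14)) + (-3/(-9)*(-72))/((60*37)) = -26382/(128*(-14)) + (-3*(-⅑)*(-72))/2220 = -26382/(-1792) + ((⅓)*(-72))*(1/2220) = -26382*(-1/1792) - 24*1/2220 = 13191/896 - 2/185 = 2438543/165760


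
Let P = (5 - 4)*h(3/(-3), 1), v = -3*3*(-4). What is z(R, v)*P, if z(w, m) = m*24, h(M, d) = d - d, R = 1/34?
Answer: 0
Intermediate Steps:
v = 36 (v = -9*(-4) = 36)
R = 1/34 ≈ 0.029412
h(M, d) = 0
P = 0 (P = (5 - 4)*0 = 1*0 = 0)
z(w, m) = 24*m
z(R, v)*P = (24*36)*0 = 864*0 = 0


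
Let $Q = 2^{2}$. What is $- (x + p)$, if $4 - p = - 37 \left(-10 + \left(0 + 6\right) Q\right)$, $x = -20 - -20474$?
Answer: $-20976$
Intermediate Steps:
$Q = 4$
$x = 20454$ ($x = -20 + 20474 = 20454$)
$p = 522$ ($p = 4 - - 37 \left(-10 + \left(0 + 6\right) 4\right) = 4 - - 37 \left(-10 + 6 \cdot 4\right) = 4 - - 37 \left(-10 + 24\right) = 4 - \left(-37\right) 14 = 4 - -518 = 4 + 518 = 522$)
$- (x + p) = - (20454 + 522) = \left(-1\right) 20976 = -20976$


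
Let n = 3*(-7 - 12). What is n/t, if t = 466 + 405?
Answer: -57/871 ≈ -0.065442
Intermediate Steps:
t = 871
n = -57 (n = 3*(-19) = -57)
n/t = -57/871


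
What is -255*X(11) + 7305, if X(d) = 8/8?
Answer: 7050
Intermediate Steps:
X(d) = 1 (X(d) = 8*(⅛) = 1)
-255*X(11) + 7305 = -255*1 + 7305 = -255 + 7305 = 7050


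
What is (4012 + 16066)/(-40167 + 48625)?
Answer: 10039/4229 ≈ 2.3738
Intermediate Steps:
(4012 + 16066)/(-40167 + 48625) = 20078/8458 = 20078*(1/8458) = 10039/4229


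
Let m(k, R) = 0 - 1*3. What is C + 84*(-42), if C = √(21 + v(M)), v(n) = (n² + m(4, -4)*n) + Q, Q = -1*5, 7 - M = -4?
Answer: -3528 + 2*√26 ≈ -3517.8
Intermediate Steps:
M = 11 (M = 7 - 1*(-4) = 7 + 4 = 11)
Q = -5
m(k, R) = -3 (m(k, R) = 0 - 3 = -3)
v(n) = -5 + n² - 3*n (v(n) = (n² - 3*n) - 5 = -5 + n² - 3*n)
C = 2*√26 (C = √(21 + (-5 + 11² - 3*11)) = √(21 + (-5 + 121 - 33)) = √(21 + 83) = √104 = 2*√26 ≈ 10.198)
C + 84*(-42) = 2*√26 + 84*(-42) = 2*√26 - 3528 = -3528 + 2*√26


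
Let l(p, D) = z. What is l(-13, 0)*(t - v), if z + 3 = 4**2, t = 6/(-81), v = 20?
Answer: -7046/27 ≈ -260.96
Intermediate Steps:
t = -2/27 (t = 6*(-1/81) = -2/27 ≈ -0.074074)
z = 13 (z = -3 + 4**2 = -3 + 16 = 13)
l(p, D) = 13
l(-13, 0)*(t - v) = 13*(-2/27 - 1*20) = 13*(-2/27 - 20) = 13*(-542/27) = -7046/27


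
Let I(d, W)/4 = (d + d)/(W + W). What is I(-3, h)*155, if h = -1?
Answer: 1860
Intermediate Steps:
I(d, W) = 4*d/W (I(d, W) = 4*((d + d)/(W + W)) = 4*((2*d)/((2*W))) = 4*((2*d)*(1/(2*W))) = 4*(d/W) = 4*d/W)
I(-3, h)*155 = (4*(-3)/(-1))*155 = (4*(-3)*(-1))*155 = 12*155 = 1860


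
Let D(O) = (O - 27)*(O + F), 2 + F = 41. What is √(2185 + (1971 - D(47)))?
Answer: 2*√609 ≈ 49.356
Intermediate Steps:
F = 39 (F = -2 + 41 = 39)
D(O) = (-27 + O)*(39 + O) (D(O) = (O - 27)*(O + 39) = (-27 + O)*(39 + O))
√(2185 + (1971 - D(47))) = √(2185 + (1971 - (-1053 + 47² + 12*47))) = √(2185 + (1971 - (-1053 + 2209 + 564))) = √(2185 + (1971 - 1*1720)) = √(2185 + (1971 - 1720)) = √(2185 + 251) = √2436 = 2*√609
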